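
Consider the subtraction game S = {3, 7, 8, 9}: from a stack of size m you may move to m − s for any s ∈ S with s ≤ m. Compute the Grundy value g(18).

Compute g(0), g(1), … for moves {3, 7, 8, 9}:
k:     0  1  2  3  4  5  6  7  8  9 10 11 12 13 14 15 16 17 18
g(k):  0  0  0  1  1  1  0  2  2  1  3  3  0  2  4  1  0  0  0
So g(18) = 0.

0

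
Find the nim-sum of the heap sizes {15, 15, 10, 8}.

2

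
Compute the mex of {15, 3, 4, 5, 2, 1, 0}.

6

The values 0, 1, 2, 3, 4, 5 are all present; 6 is the first non-negative integer missing from the set.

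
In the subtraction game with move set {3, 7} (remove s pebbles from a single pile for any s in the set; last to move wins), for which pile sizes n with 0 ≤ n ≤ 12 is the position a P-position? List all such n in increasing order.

0, 1, 2, 6, 10, 11, 12

Grundy values for subtraction set {3, 7}:
g(0) = mex{} = 0
g(1) = mex{} = 0
g(2) = mex{} = 0
g(3) = mex{0} = 1
g(4) = mex{0} = 1
g(5) = mex{0} = 1
g(6) = mex{1} = 0
g(7) = mex{0,1} = 2
g(8) = mex{0,1} = 2
g(9) = mex{0} = 1
g(10) = mex{1,2} = 0
g(11) = mex{1,2} = 0
g(12) = mex{1} = 0
The P-positions (g = 0) in 0..12 are 0, 1, 2, 6, 10, 11, 12.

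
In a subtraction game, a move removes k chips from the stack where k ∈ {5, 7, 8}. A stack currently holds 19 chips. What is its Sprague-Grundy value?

1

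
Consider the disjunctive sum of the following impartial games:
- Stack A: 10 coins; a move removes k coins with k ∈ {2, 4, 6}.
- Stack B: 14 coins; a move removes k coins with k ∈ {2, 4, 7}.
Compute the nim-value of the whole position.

0

For stack A, compute g(0), g(1), … with moves {2, 4, 6}:
g(0) = mex{} = 0
g(1) = mex{} = 0
g(2) = mex{0} = 1
g(3) = mex{0} = 1
g(4) = mex{0,1} = 2
g(5) = mex{0,1} = 2
g(6) = mex{0,1,2} = 3
g(7) = mex{0,1,2} = 3
g(8) = mex{1,2,3} = 0
g(9) = mex{1,2,3} = 0
g(10) = mex{0,2,3} = 1
So g(10) = 1.
Grundy values for stack B (subtraction set {2, 4, 7}):
g(0) = mex{} = 0
g(1) = mex{} = 0
g(2) = mex{0} = 1
g(3) = mex{0} = 1
g(4) = mex{0,1} = 2
g(5) = mex{0,1} = 2
g(6) = mex{1,2} = 0
g(7) = mex{0,1,2} = 3
g(8) = mex{0,2} = 1
g(9) = mex{1,2,3} = 0
g(10) = mex{0,1} = 2
g(11) = mex{0,2,3} = 1
g(12) = mex{1,2} = 0
g(13) = mex{0,1} = 2
g(14) = mex{0,2,3} = 1
So g(14) = 1.
The value of a disjunctive sum is the nim-sum of the parts.
Combined value = 1 ⊕ 1 = 0.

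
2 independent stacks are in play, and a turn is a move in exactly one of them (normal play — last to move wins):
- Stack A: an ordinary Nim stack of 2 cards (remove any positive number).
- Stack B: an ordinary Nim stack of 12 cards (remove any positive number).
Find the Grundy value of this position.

14

Stack A is a plain Nim stack of size 2, so its Grundy value is 2.
Stack B is a plain Nim stack of size 12, so its Grundy value is 12.
The value of a disjunctive sum is the nim-sum of the parts.
Combined value = 2 ⊕ 12 = 14.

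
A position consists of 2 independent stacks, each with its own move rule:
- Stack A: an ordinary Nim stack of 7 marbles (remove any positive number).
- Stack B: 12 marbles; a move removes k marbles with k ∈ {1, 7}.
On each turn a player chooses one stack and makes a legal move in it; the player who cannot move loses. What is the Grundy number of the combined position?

7

Stack A is a plain Nim stack of size 7, so its Grundy value is 7.
Build the Grundy sequence for stack B with g(k) = mex{g(k−s) : s ∈ {1, 7}, s ≤ k}:
k:     0  1  2  3  4  5  6  7  8  9 10 11 12
g(k):  0  1  0  1  0  1  0  1  0  1  0  1  0
So g(12) = 0.
The value of a disjunctive sum is the nim-sum of the parts.
Combined value = 7 XOR 0 = 7.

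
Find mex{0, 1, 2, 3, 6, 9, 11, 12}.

The values 0, 1, 2, 3 are all present; 4 is the first non-negative integer missing from the set.

4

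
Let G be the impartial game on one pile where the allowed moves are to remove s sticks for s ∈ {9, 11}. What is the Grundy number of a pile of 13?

1

Grundy values for subtraction set {9, 11}:
k:     0  1  2  3  4  5  6  7  8  9 10 11 12 13
g(k):  0  0  0  0  0  0  0  0  0  1  1  1  1  1
So g(13) = 1.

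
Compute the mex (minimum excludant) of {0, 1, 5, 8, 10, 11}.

2

The values 0, 1 are all present; 2 is the first non-negative integer missing from the set.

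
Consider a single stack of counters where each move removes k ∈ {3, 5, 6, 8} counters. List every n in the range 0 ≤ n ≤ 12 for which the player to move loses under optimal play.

0, 1, 2, 11, 12

Grundy values for subtraction set {3, 5, 6, 8}:
g(0) = mex{} = 0
g(1) = mex{} = 0
g(2) = mex{} = 0
g(3) = mex{0} = 1
g(4) = mex{0} = 1
g(5) = mex{0} = 1
g(6) = mex{0,1} = 2
g(7) = mex{0,1} = 2
g(8) = mex{0,1} = 2
g(9) = mex{0,1,2} = 3
g(10) = mex{0,1,2} = 3
g(11) = mex{1,2} = 0
g(12) = mex{1,2,3} = 0
The P-positions (g = 0) in 0..12 are 0, 1, 2, 11, 12.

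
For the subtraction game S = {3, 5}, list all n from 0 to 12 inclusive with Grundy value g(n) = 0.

0, 1, 2, 8, 9, 10

Compute g(0), g(1), … for moves {3, 5}:
k:     0  1  2  3  4  5  6  7  8  9 10 11 12
g(k):  0  0  0  1  1  1  2  2  0  0  0  1  1
The P-positions (g = 0) in 0..12 are 0, 1, 2, 8, 9, 10.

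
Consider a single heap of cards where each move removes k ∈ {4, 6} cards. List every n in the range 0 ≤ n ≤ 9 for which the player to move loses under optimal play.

0, 1, 2, 3

Compute g(0), g(1), … for moves {4, 6}:
k:     0  1  2  3  4  5  6  7  8  9
g(k):  0  0  0  0  1  1  1  1  2  2
The P-positions (g = 0) in 0..9 are 0, 1, 2, 3.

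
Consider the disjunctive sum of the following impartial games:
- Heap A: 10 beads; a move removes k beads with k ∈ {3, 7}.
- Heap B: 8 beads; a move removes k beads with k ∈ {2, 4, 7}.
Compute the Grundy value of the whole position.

Build the Grundy sequence for heap A with g(k) = mex{g(k−s) : s ∈ {3, 7}, s ≤ k}:
g(0) = mex{} = 0
g(1) = mex{} = 0
g(2) = mex{} = 0
g(3) = mex{0} = 1
g(4) = mex{0} = 1
g(5) = mex{0} = 1
g(6) = mex{1} = 0
g(7) = mex{0,1} = 2
g(8) = mex{0,1} = 2
g(9) = mex{0} = 1
g(10) = mex{1,2} = 0
So g(10) = 0.
Build the Grundy sequence for heap B with g(k) = mex{g(k−s) : s ∈ {2, 4, 7}, s ≤ k}:
g(0) = mex{} = 0
g(1) = mex{} = 0
g(2) = mex{0} = 1
g(3) = mex{0} = 1
g(4) = mex{0,1} = 2
g(5) = mex{0,1} = 2
g(6) = mex{1,2} = 0
g(7) = mex{0,1,2} = 3
g(8) = mex{0,2} = 1
So g(8) = 1.
The value of a disjunctive sum is the nim-sum of the parts.
Combined value = 0 XOR 1 = 1.

1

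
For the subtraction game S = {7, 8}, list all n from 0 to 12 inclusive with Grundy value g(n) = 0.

0, 1, 2, 3, 4, 5, 6

Build the Grundy sequence with g(k) = mex{g(k−s) : s ∈ {7, 8}, s ≤ k}:
g(0) = mex{} = 0
g(1) = mex{} = 0
g(2) = mex{} = 0
g(3) = mex{} = 0
g(4) = mex{} = 0
g(5) = mex{} = 0
g(6) = mex{} = 0
g(7) = mex{0} = 1
g(8) = mex{0} = 1
g(9) = mex{0} = 1
g(10) = mex{0} = 1
g(11) = mex{0} = 1
g(12) = mex{0} = 1
The P-positions (g = 0) in 0..12 are 0, 1, 2, 3, 4, 5, 6.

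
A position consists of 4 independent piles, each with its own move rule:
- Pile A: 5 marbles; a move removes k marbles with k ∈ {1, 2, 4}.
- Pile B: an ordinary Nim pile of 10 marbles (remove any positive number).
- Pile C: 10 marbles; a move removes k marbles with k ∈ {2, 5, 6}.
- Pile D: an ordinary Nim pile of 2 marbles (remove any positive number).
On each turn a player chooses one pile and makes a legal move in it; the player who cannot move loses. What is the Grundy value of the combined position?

For pile A, compute g(0), g(1), … with moves {1, 2, 4}:
k:     0  1  2  3  4  5
g(k):  0  1  2  0  1  2
So g(5) = 2.
Pile B is a plain Nim pile of size 10, so its Grundy value is 10.
Build the Grundy sequence for pile C with g(k) = mex{g(k−s) : s ∈ {2, 5, 6}, s ≤ k}:
g(0) = mex{} = 0
g(1) = mex{} = 0
g(2) = mex{0} = 1
g(3) = mex{0} = 1
g(4) = mex{1} = 0
g(5) = mex{0,1} = 2
g(6) = mex{0} = 1
g(7) = mex{0,1,2} = 3
g(8) = mex{1} = 0
g(9) = mex{0,1,3} = 2
g(10) = mex{0,2} = 1
So g(10) = 1.
Pile D is a plain Nim pile of size 2, so its Grundy value is 2.
The value of a disjunctive sum is the nim-sum of the parts.
Combined value = 2 ⊕ 10 ⊕ 1 ⊕ 2 = 11.

11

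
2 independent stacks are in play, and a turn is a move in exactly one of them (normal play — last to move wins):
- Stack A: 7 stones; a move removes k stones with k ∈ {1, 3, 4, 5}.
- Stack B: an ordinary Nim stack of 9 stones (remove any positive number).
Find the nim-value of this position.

10

Build the Grundy sequence for stack A with g(k) = mex{g(k−s) : s ∈ {1, 3, 4, 5}, s ≤ k}:
k:     0  1  2  3  4  5  6  7
g(k):  0  1  0  1  2  3  2  3
So g(7) = 3.
Stack B is a plain Nim stack of size 9, so its Grundy value is 9.
By the Sprague-Grundy theorem, the Grundy value of a sum of independent games is the XOR of the component values.
Combined value = 3 ⊕ 9 = 10.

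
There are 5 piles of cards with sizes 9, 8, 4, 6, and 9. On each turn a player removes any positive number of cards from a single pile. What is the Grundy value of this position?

10

In binary:
  1001  (9)
  1000  (8)
  0100  (4)
  0110  (6)
  1001  (9)
  ----
  1010  (10)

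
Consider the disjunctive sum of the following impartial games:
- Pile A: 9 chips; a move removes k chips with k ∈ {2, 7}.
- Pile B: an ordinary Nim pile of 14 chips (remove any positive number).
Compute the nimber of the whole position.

14

Build the Grundy sequence for pile A with g(k) = mex{g(k−s) : s ∈ {2, 7}, s ≤ k}:
g(0) = mex{} = 0
g(1) = mex{} = 0
g(2) = mex{0} = 1
g(3) = mex{0} = 1
g(4) = mex{1} = 0
g(5) = mex{1} = 0
g(6) = mex{0} = 1
g(7) = mex{0} = 1
g(8) = mex{0,1} = 2
g(9) = mex{1} = 0
So g(9) = 0.
Pile B is a plain Nim pile of size 14, so its Grundy value is 14.
The value of a disjunctive sum is the nim-sum of the parts.
Combined value = 0 XOR 14 = 14.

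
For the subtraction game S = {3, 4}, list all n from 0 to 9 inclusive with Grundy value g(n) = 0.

Build the Grundy sequence with g(k) = mex{g(k−s) : s ∈ {3, 4}, s ≤ k}:
g(0) = mex{} = 0
g(1) = mex{} = 0
g(2) = mex{} = 0
g(3) = mex{0} = 1
g(4) = mex{0} = 1
g(5) = mex{0} = 1
g(6) = mex{0,1} = 2
g(7) = mex{1} = 0
g(8) = mex{1} = 0
g(9) = mex{1,2} = 0
The P-positions (g = 0) in 0..9 are 0, 1, 2, 7, 8, 9.

0, 1, 2, 7, 8, 9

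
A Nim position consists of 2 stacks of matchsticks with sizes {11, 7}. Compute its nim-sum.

Write each in binary and XOR column by column:
  1011  (11)
  0111  (7)
  ----
  1100  (12)

12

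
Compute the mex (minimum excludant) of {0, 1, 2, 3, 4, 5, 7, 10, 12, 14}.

The values 0, 1, 2, 3, 4, 5 are all present; 6 is the first non-negative integer missing from the set.

6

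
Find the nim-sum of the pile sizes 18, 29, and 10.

Write each in binary and XOR column by column:
  10010  (18)
  11101  (29)
  01010  (10)
  -----
  00101  (5)

5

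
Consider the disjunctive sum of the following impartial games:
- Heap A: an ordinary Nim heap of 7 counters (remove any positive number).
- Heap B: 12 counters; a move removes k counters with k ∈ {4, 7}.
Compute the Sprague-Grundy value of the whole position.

7

Heap A is a plain Nim heap of size 7, so its Grundy value is 7.
Grundy values for heap B (subtraction set {4, 7}):
k:     0  1  2  3  4  5  6  7  8  9 10 11 12
g(k):  0  0  0  0  1  1  1  1  2  2  2  0  0
So g(12) = 0.
The value of a disjunctive sum is the nim-sum of the parts.
Combined value = 7 XOR 0 = 7.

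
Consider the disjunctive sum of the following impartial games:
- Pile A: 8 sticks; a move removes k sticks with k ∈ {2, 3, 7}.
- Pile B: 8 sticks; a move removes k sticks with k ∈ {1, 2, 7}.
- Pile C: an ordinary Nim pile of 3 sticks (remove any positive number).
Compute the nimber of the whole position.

For pile A, compute g(0), g(1), … with moves {2, 3, 7}:
g(0) = mex{} = 0
g(1) = mex{} = 0
g(2) = mex{0} = 1
g(3) = mex{0} = 1
g(4) = mex{0,1} = 2
g(5) = mex{1} = 0
g(6) = mex{1,2} = 0
g(7) = mex{0,2} = 1
g(8) = mex{0} = 1
So g(8) = 1.
Build the Grundy sequence for pile B with g(k) = mex{g(k−s) : s ∈ {1, 2, 7}, s ≤ k}:
g(0) = mex{} = 0
g(1) = mex{0} = 1
g(2) = mex{0,1} = 2
g(3) = mex{1,2} = 0
g(4) = mex{0,2} = 1
g(5) = mex{0,1} = 2
g(6) = mex{1,2} = 0
g(7) = mex{0,2} = 1
g(8) = mex{0,1} = 2
So g(8) = 2.
Pile C is a plain Nim pile of size 3, so its Grundy value is 3.
By the Sprague-Grundy theorem, the Grundy value of a sum of independent games is the XOR of the component values.
Combined value = 1 XOR 2 XOR 3 = 0.

0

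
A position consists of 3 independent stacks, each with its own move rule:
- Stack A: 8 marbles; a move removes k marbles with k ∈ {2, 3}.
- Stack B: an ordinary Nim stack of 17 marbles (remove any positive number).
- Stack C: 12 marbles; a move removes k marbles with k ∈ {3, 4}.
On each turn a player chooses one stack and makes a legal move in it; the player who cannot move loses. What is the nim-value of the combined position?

For stack A, compute g(0), g(1), … with moves {2, 3}:
g(0) = mex{} = 0
g(1) = mex{} = 0
g(2) = mex{0} = 1
g(3) = mex{0} = 1
g(4) = mex{0,1} = 2
g(5) = mex{1} = 0
g(6) = mex{1,2} = 0
g(7) = mex{0,2} = 1
g(8) = mex{0} = 1
So g(8) = 1.
Stack B is a plain Nim stack of size 17, so its Grundy value is 17.
For stack C, compute g(0), g(1), … with moves {3, 4}:
g(0) = mex{} = 0
g(1) = mex{} = 0
g(2) = mex{} = 0
g(3) = mex{0} = 1
g(4) = mex{0} = 1
g(5) = mex{0} = 1
g(6) = mex{0,1} = 2
g(7) = mex{1} = 0
g(8) = mex{1} = 0
g(9) = mex{1,2} = 0
g(10) = mex{0,2} = 1
g(11) = mex{0} = 1
g(12) = mex{0} = 1
So g(12) = 1.
By the Sprague-Grundy theorem, the Grundy value of a sum of independent games is the XOR of the component values.
Combined value = 1 XOR 17 XOR 1 = 17.

17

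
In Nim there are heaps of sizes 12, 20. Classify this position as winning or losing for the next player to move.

Compute the nim-sum pairwise:
12 XOR 20 = 24
The nim-sum is 24 ≠ 0, so this is an N-position: the player to move can win.

Winning position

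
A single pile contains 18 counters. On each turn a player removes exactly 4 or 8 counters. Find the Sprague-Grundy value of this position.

Build the Grundy sequence with g(k) = mex{g(k−s) : s ∈ {4, 8}, s ≤ k}:
k:     0  1  2  3  4  5  6  7  8  9 10 11 12 13 14 15 16 17 18
g(k):  0  0  0  0  1  1  1  1  2  2  2  2  0  0  0  0  1  1  1
So g(18) = 1.

1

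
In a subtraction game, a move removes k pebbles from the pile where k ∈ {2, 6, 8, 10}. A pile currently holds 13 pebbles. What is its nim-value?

Build the Grundy sequence with g(k) = mex{g(k−s) : s ∈ {2, 6, 8, 10}, s ≤ k}:
k:     0  1  2  3  4  5  6  7  8  9 10 11 12 13
g(k):  0  0  1  1  0  0  1  1  2  2  3  3  2  2
So g(13) = 2.

2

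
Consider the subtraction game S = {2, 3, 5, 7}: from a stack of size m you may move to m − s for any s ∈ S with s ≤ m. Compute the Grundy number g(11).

Build the Grundy sequence with g(k) = mex{g(k−s) : s ∈ {2, 3, 5, 7}, s ≤ k}:
g(0) = mex{} = 0
g(1) = mex{} = 0
g(2) = mex{0} = 1
g(3) = mex{0} = 1
g(4) = mex{0,1} = 2
g(5) = mex{0,1} = 2
g(6) = mex{0,1,2} = 3
g(7) = mex{0,1,2} = 3
g(8) = mex{0,1,2,3} = 4
g(9) = mex{1,2,3} = 0
g(10) = mex{1,2,3,4} = 0
g(11) = mex{0,2,3,4} = 1
So g(11) = 1.

1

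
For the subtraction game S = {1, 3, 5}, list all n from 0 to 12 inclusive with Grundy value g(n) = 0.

0, 2, 4, 6, 8, 10, 12

Grundy values for subtraction set {1, 3, 5}:
k:     0  1  2  3  4  5  6  7  8  9 10 11 12
g(k):  0  1  0  1  0  1  0  1  0  1  0  1  0
The P-positions (g = 0) in 0..12 are 0, 2, 4, 6, 8, 10, 12.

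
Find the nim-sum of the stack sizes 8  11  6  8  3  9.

7

Bitwise XOR of the heap sizes:
  1000  (8)
  1011  (11)
  0110  (6)
  1000  (8)
  0011  (3)
  1001  (9)
  ----
  0111  (7)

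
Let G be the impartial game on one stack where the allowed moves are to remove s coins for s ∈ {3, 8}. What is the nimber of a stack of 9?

1

Grundy values for subtraction set {3, 8}:
k:     0  1  2  3  4  5  6  7  8  9
g(k):  0  0  0  1  1  1  0  0  2  1
So g(9) = 1.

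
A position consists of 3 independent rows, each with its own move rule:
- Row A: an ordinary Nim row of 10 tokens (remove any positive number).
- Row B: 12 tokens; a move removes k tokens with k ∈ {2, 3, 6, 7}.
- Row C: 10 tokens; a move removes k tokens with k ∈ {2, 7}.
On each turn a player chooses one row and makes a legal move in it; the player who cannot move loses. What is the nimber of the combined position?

Row A is a plain Nim row of size 10, so its Grundy value is 10.
For row B, compute g(0), g(1), … with moves {2, 3, 6, 7}:
k:     0  1  2  3  4  5  6  7  8  9 10 11 12
g(k):  0  0  1  1  2  0  3  1  2  0  0  1  1
So g(12) = 1.
Build the Grundy sequence for row C with g(k) = mex{g(k−s) : s ∈ {2, 7}, s ≤ k}:
g(0) = mex{} = 0
g(1) = mex{} = 0
g(2) = mex{0} = 1
g(3) = mex{0} = 1
g(4) = mex{1} = 0
g(5) = mex{1} = 0
g(6) = mex{0} = 1
g(7) = mex{0} = 1
g(8) = mex{0,1} = 2
g(9) = mex{1} = 0
g(10) = mex{1,2} = 0
So g(10) = 0.
The value of a disjunctive sum is the nim-sum of the parts.
Combined value = 10 ⊕ 1 ⊕ 0 = 11.

11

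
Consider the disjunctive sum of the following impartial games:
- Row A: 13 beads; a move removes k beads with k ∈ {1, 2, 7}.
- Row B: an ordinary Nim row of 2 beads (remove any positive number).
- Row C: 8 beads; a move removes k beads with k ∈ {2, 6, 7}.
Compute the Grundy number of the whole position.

1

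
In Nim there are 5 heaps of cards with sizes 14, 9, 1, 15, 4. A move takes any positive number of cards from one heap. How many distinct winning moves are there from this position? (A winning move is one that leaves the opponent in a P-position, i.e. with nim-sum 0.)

Compute the nim-sum pairwise:
14 ⊕ 9 = 7
7 ⊕ 1 = 6
6 ⊕ 15 = 9
9 ⊕ 4 = 13
The overall nim-sum is X = 13. A heap of size p has a winning move iff p XOR X < p (reduce it to p XOR X).
  14: 14 XOR 13 = 3 < 14 — winning move (to 3).
  9: 9 XOR 13 = 4 < 9 — winning move (to 4).
  1: 1 XOR 13 = 12 ≥ 1 — no move.
  15: 15 XOR 13 = 2 < 15 — winning move (to 2).
  4: 4 XOR 13 = 9 ≥ 4 — no move.
That gives 3 winning moves.

3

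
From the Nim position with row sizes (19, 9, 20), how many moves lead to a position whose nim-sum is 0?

Nim-sum: 19 XOR 9 XOR 20 = 14.
The overall nim-sum is X = 14. A row of size p has a winning move iff p XOR X < p (reduce it to p XOR X).
  19: 19 XOR 14 = 29 ≥ 19 — no move.
  9: 9 XOR 14 = 7 < 9 — winning move (to 7).
  20: 20 XOR 14 = 26 ≥ 20 — no move.
That gives 1 winning move.

1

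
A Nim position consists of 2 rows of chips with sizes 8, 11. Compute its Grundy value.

Compute the nim-sum pairwise:
8 ⊕ 11 = 3

3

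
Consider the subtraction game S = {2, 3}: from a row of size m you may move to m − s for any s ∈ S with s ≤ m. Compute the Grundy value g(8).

Grundy values for subtraction set {2, 3}:
g(0) = mex{} = 0
g(1) = mex{} = 0
g(2) = mex{0} = 1
g(3) = mex{0} = 1
g(4) = mex{0,1} = 2
g(5) = mex{1} = 0
g(6) = mex{1,2} = 0
g(7) = mex{0,2} = 1
g(8) = mex{0} = 1
So g(8) = 1.

1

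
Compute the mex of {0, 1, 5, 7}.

The values 0, 1 are all present; 2 is the first non-negative integer missing from the set.

2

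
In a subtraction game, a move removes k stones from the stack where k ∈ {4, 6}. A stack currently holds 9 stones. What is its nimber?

2

Build the Grundy sequence with g(k) = mex{g(k−s) : s ∈ {4, 6}, s ≤ k}:
g(0) = mex{} = 0
g(1) = mex{} = 0
g(2) = mex{} = 0
g(3) = mex{} = 0
g(4) = mex{0} = 1
g(5) = mex{0} = 1
g(6) = mex{0} = 1
g(7) = mex{0} = 1
g(8) = mex{0,1} = 2
g(9) = mex{0,1} = 2
So g(9) = 2.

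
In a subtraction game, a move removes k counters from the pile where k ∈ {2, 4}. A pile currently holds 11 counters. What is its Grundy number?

Grundy values for subtraction set {2, 4}:
g(0) = mex{} = 0
g(1) = mex{} = 0
g(2) = mex{0} = 1
g(3) = mex{0} = 1
g(4) = mex{0,1} = 2
g(5) = mex{0,1} = 2
g(6) = mex{1,2} = 0
g(7) = mex{1,2} = 0
g(8) = mex{0,2} = 1
g(9) = mex{0,2} = 1
g(10) = mex{0,1} = 2
g(11) = mex{0,1} = 2
So g(11) = 2.

2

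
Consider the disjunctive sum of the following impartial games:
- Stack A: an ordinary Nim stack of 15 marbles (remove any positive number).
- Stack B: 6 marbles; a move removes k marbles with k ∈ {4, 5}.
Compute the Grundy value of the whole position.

Stack A is a plain Nim stack of size 15, so its Grundy value is 15.
Build the Grundy sequence for stack B with g(k) = mex{g(k−s) : s ∈ {4, 5}, s ≤ k}:
g(0) = mex{} = 0
g(1) = mex{} = 0
g(2) = mex{} = 0
g(3) = mex{} = 0
g(4) = mex{0} = 1
g(5) = mex{0} = 1
g(6) = mex{0} = 1
So g(6) = 1.
By the Sprague-Grundy theorem, the Grundy value of a sum of independent games is the XOR of the component values.
Combined value = 15 XOR 1 = 14.

14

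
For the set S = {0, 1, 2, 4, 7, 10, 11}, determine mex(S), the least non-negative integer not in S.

The values 0, 1, 2 are all present; 3 is the first non-negative integer missing from the set.

3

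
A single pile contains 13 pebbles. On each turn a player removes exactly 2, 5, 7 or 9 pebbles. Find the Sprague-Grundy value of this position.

4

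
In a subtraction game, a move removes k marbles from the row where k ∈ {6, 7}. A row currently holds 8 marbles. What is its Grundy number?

Compute g(0), g(1), … for moves {6, 7}:
k:     0  1  2  3  4  5  6  7  8
g(k):  0  0  0  0  0  0  1  1  1
So g(8) = 1.

1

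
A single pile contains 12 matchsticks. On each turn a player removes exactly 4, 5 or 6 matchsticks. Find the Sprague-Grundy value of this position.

0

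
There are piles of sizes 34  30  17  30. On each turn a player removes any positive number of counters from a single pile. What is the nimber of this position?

Compute the nim-sum pairwise:
34 XOR 30 = 60
60 XOR 17 = 45
45 XOR 30 = 51

51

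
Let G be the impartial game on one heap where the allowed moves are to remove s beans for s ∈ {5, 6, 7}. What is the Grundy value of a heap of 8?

Grundy values for subtraction set {5, 6, 7}:
g(0) = mex{} = 0
g(1) = mex{} = 0
g(2) = mex{} = 0
g(3) = mex{} = 0
g(4) = mex{} = 0
g(5) = mex{0} = 1
g(6) = mex{0} = 1
g(7) = mex{0} = 1
g(8) = mex{0} = 1
So g(8) = 1.

1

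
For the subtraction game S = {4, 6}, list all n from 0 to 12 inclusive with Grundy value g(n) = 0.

Build the Grundy sequence with g(k) = mex{g(k−s) : s ∈ {4, 6}, s ≤ k}:
k:     0  1  2  3  4  5  6  7  8  9 10 11 12
g(k):  0  0  0  0  1  1  1  1  2  2  0  0  0
The P-positions (g = 0) in 0..12 are 0, 1, 2, 3, 10, 11, 12.

0, 1, 2, 3, 10, 11, 12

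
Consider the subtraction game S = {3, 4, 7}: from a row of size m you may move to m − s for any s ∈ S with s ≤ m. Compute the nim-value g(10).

Grundy values for subtraction set {3, 4, 7}:
g(0) = mex{} = 0
g(1) = mex{} = 0
g(2) = mex{} = 0
g(3) = mex{0} = 1
g(4) = mex{0} = 1
g(5) = mex{0} = 1
g(6) = mex{0,1} = 2
g(7) = mex{0,1} = 2
g(8) = mex{0,1} = 2
g(9) = mex{0,1,2} = 3
g(10) = mex{1,2} = 0
So g(10) = 0.

0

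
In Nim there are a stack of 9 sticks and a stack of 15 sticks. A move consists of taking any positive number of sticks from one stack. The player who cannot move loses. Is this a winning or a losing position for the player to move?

Winning position

Compute the nim-sum pairwise:
9 ^ 15 = 6
The nim-sum is 6 ≠ 0, so this is an N-position: the player to move can win.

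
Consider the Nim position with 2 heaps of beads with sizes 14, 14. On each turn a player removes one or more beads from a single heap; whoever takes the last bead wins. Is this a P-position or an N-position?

P-position

Bitwise XOR of the heap sizes:
  1110  (14)
  1110  (14)
  ----
  0000  (0)
The nim-sum is 0, so this is a P-position: the player to move is in a losing position under optimal play.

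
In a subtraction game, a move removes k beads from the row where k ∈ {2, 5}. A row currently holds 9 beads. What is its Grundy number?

1

Compute g(0), g(1), … for moves {2, 5}:
k:     0  1  2  3  4  5  6  7  8  9
g(k):  0  0  1  1  0  2  1  0  0  1
So g(9) = 1.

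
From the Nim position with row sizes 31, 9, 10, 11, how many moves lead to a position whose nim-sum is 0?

1

Compute the nim-sum pairwise:
31 ⊕ 9 = 22
22 ⊕ 10 = 28
28 ⊕ 11 = 23
The overall nim-sum is X = 23. A row of size p has a winning move iff p XOR X < p (reduce it to p XOR X).
  31: 31 XOR 23 = 8 < 31 — winning move (to 8).
  9: 9 XOR 23 = 30 ≥ 9 — no move.
  10: 10 XOR 23 = 29 ≥ 10 — no move.
  11: 11 XOR 23 = 28 ≥ 11 — no move.
That gives 1 winning move.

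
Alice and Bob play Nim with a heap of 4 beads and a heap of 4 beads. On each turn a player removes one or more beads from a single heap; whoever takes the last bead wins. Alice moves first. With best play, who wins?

Nim-sum: 4 ⊕ 4 = 0.
The nim-sum is 0, so this is a P-position: the player to move is in a losing position under optimal play; Alice is about to move from it and so loses — Bob wins.

Bob wins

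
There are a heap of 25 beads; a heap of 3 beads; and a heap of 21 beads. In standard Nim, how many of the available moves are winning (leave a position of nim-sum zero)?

Compute the nim-sum pairwise:
25 ⊕ 3 = 26
26 ⊕ 21 = 15
The overall nim-sum is X = 15. A heap of size p has a winning move iff p XOR X < p (reduce it to p XOR X).
  25: 25 XOR 15 = 22 < 25 — winning move (to 22).
  3: 3 XOR 15 = 12 ≥ 3 — no move.
  21: 21 XOR 15 = 26 ≥ 21 — no move.
That gives 1 winning move.

1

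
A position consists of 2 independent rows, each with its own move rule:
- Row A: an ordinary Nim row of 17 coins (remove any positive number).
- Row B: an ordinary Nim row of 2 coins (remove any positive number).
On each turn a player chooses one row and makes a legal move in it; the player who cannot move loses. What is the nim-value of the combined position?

19

Row A is a plain Nim row of size 17, so its Grundy value is 17.
Row B is a plain Nim row of size 2, so its Grundy value is 2.
By the Sprague-Grundy theorem, the Grundy value of a sum of independent games is the XOR of the component values.
Combined value = 17 XOR 2 = 19.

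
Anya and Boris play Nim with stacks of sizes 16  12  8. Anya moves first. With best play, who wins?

Anya wins

Compute the nim-sum pairwise:
16 ⊕ 12 = 28
28 ⊕ 8 = 20
The nim-sum is 20 ≠ 0, so this is an N-position: the player to move can win; Anya has a winning move.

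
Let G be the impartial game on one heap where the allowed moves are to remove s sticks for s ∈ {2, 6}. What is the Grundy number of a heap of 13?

Grundy values for subtraction set {2, 6}:
k:     0  1  2  3  4  5  6  7  8  9 10 11 12 13
g(k):  0  0  1  1  0  0  1  1  0  0  1  1  0  0
So g(13) = 0.

0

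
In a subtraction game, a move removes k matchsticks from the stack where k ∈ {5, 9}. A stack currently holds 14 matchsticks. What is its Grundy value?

Compute g(0), g(1), … for moves {5, 9}:
k:     0  1  2  3  4  5  6  7  8  9 10 11 12 13 14
g(k):  0  0  0  0  0  1  1  1  1  1  2  2  2  2  0
So g(14) = 0.

0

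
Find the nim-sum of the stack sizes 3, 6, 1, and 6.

In binary:
  011  (3)
  110  (6)
  001  (1)
  110  (6)
  ---
  010  (2)

2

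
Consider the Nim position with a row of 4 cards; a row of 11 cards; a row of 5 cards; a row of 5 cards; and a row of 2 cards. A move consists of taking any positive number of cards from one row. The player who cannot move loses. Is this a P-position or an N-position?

Write each in binary and XOR column by column:
  0100  (4)
  1011  (11)
  0101  (5)
  0101  (5)
  0010  (2)
  ----
  1101  (13)
The nim-sum is 13 ≠ 0, so this is an N-position: the player to move can win.

N-position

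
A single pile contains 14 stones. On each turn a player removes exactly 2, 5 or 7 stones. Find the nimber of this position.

Compute g(0), g(1), … for moves {2, 5, 7}:
k:     0  1  2  3  4  5  6  7  8  9 10 11 12 13 14
g(k):  0  0  1  1  0  2  1  3  2  2  0  3  1  0  0
So g(14) = 0.

0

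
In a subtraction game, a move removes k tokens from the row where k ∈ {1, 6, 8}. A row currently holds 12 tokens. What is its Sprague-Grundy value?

Compute g(0), g(1), … for moves {1, 6, 8}:
g(0) = mex{} = 0
g(1) = mex{0} = 1
g(2) = mex{1} = 0
g(3) = mex{0} = 1
g(4) = mex{1} = 0
g(5) = mex{0} = 1
g(6) = mex{0,1} = 2
g(7) = mex{1,2} = 0
g(8) = mex{0} = 1
g(9) = mex{1} = 0
g(10) = mex{0} = 1
g(11) = mex{1} = 0
g(12) = mex{0,2} = 1
So g(12) = 1.

1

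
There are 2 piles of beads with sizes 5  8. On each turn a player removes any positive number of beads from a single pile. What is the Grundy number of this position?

Compute the nim-sum pairwise:
5 ⊕ 8 = 13

13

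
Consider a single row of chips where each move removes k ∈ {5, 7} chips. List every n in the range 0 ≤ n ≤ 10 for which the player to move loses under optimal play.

Compute g(0), g(1), … for moves {5, 7}:
k:     0  1  2  3  4  5  6  7  8  9 10
g(k):  0  0  0  0  0  1  1  1  1  1  2
The P-positions (g = 0) in 0..10 are 0, 1, 2, 3, 4.

0, 1, 2, 3, 4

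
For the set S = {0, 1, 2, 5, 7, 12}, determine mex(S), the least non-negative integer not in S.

The values 0, 1, 2 are all present; 3 is the first non-negative integer missing from the set.

3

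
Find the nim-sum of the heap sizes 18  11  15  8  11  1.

20

Nim-sum: 18 ^ 11 ^ 15 ^ 8 ^ 11 ^ 1 = 20.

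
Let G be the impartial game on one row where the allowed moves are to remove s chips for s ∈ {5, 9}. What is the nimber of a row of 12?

2

Grundy values for subtraction set {5, 9}:
g(0) = mex{} = 0
g(1) = mex{} = 0
g(2) = mex{} = 0
g(3) = mex{} = 0
g(4) = mex{} = 0
g(5) = mex{0} = 1
g(6) = mex{0} = 1
g(7) = mex{0} = 1
g(8) = mex{0} = 1
g(9) = mex{0} = 1
g(10) = mex{0,1} = 2
g(11) = mex{0,1} = 2
g(12) = mex{0,1} = 2
So g(12) = 2.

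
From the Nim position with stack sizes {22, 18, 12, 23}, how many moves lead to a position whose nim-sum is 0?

Bitwise XOR of the heap sizes:
  10110  (22)
  10010  (18)
  01100  (12)
  10111  (23)
  -----
  11111  (31)
The overall nim-sum is X = 31. A stack of size p has a winning move iff p XOR X < p (reduce it to p XOR X).
  22: 22 XOR 31 = 9 < 22 — winning move (to 9).
  18: 18 XOR 31 = 13 < 18 — winning move (to 13).
  12: 12 XOR 31 = 19 ≥ 12 — no move.
  23: 23 XOR 31 = 8 < 23 — winning move (to 8).
That gives 3 winning moves.

3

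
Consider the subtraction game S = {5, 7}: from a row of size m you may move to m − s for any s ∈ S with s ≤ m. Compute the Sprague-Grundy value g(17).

1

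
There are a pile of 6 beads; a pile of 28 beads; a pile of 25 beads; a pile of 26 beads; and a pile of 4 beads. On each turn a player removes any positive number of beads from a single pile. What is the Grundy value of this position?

29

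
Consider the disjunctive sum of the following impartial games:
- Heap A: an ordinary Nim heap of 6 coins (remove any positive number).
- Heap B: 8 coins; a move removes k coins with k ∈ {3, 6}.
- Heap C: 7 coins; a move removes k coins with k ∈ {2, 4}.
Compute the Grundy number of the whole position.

4

Heap A is a plain Nim heap of size 6, so its Grundy value is 6.
For heap B, compute g(0), g(1), … with moves {3, 6}:
k:     0  1  2  3  4  5  6  7  8
g(k):  0  0  0  1  1  1  2  2  2
So g(8) = 2.
Grundy values for heap C (subtraction set {2, 4}):
k:     0  1  2  3  4  5  6  7
g(k):  0  0  1  1  2  2  0  0
So g(7) = 0.
The value of a disjunctive sum is the nim-sum of the parts.
Combined value = 6 XOR 2 XOR 0 = 4.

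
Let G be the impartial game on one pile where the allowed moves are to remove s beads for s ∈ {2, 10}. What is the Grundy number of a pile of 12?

Build the Grundy sequence with g(k) = mex{g(k−s) : s ∈ {2, 10}, s ≤ k}:
k:     0  1  2  3  4  5  6  7  8  9 10 11 12
g(k):  0  0  1  1  0  0  1  1  0  0  1  1  0
So g(12) = 0.

0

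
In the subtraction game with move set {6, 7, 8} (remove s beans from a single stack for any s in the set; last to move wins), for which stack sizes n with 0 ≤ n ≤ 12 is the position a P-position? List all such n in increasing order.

Build the Grundy sequence with g(k) = mex{g(k−s) : s ∈ {6, 7, 8}, s ≤ k}:
g(0) = mex{} = 0
g(1) = mex{} = 0
g(2) = mex{} = 0
g(3) = mex{} = 0
g(4) = mex{} = 0
g(5) = mex{} = 0
g(6) = mex{0} = 1
g(7) = mex{0} = 1
g(8) = mex{0} = 1
g(9) = mex{0} = 1
g(10) = mex{0} = 1
g(11) = mex{0} = 1
g(12) = mex{0,1} = 2
The P-positions (g = 0) in 0..12 are 0, 1, 2, 3, 4, 5.

0, 1, 2, 3, 4, 5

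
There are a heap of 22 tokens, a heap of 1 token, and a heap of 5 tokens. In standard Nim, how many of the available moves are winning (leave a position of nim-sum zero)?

1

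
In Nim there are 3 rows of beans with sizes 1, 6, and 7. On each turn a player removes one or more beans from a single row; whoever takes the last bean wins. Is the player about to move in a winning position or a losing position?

Losing position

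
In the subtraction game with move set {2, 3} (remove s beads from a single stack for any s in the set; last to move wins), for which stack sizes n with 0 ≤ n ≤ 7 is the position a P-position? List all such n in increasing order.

0, 1, 5, 6

Build the Grundy sequence with g(k) = mex{g(k−s) : s ∈ {2, 3}, s ≤ k}:
g(0) = mex{} = 0
g(1) = mex{} = 0
g(2) = mex{0} = 1
g(3) = mex{0} = 1
g(4) = mex{0,1} = 2
g(5) = mex{1} = 0
g(6) = mex{1,2} = 0
g(7) = mex{0,2} = 1
The P-positions (g = 0) in 0..7 are 0, 1, 5, 6.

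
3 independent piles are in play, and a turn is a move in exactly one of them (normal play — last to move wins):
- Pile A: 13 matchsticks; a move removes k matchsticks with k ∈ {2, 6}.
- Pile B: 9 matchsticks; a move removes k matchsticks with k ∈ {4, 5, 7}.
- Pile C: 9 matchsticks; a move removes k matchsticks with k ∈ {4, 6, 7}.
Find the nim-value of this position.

0

Build the Grundy sequence for pile A with g(k) = mex{g(k−s) : s ∈ {2, 6}, s ≤ k}:
k:     0  1  2  3  4  5  6  7  8  9 10 11 12 13
g(k):  0  0  1  1  0  0  1  1  0  0  1  1  0  0
So g(13) = 0.
For pile B, compute g(0), g(1), … with moves {4, 5, 7}:
k:     0  1  2  3  4  5  6  7  8  9
g(k):  0  0  0  0  1  1  1  1  2  2
So g(9) = 2.
Grundy values for pile C (subtraction set {4, 6, 7}):
g(0) = mex{} = 0
g(1) = mex{} = 0
g(2) = mex{} = 0
g(3) = mex{} = 0
g(4) = mex{0} = 1
g(5) = mex{0} = 1
g(6) = mex{0} = 1
g(7) = mex{0} = 1
g(8) = mex{0,1} = 2
g(9) = mex{0,1} = 2
So g(9) = 2.
The value of a disjunctive sum is the nim-sum of the parts.
Combined value = 0 ⊕ 2 ⊕ 2 = 0.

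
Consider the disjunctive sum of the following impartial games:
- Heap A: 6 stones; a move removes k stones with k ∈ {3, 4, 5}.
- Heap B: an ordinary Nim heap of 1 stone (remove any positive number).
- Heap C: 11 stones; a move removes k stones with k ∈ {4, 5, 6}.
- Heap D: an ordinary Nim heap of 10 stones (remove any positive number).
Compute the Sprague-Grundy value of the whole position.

Grundy values for heap A (subtraction set {3, 4, 5}):
k:     0  1  2  3  4  5  6
g(k):  0  0  0  1  1  1  2
So g(6) = 2.
Heap B is a plain Nim heap of size 1, so its Grundy value is 1.
Grundy values for heap C (subtraction set {4, 5, 6}):
g(0) = mex{} = 0
g(1) = mex{} = 0
g(2) = mex{} = 0
g(3) = mex{} = 0
g(4) = mex{0} = 1
g(5) = mex{0} = 1
g(6) = mex{0} = 1
g(7) = mex{0} = 1
g(8) = mex{0,1} = 2
g(9) = mex{0,1} = 2
g(10) = mex{1} = 0
g(11) = mex{1} = 0
So g(11) = 0.
Heap D is a plain Nim heap of size 10, so its Grundy value is 10.
By the Sprague-Grundy theorem, the Grundy value of a sum of independent games is the XOR of the component values.
Combined value = 2 XOR 1 XOR 0 XOR 10 = 9.

9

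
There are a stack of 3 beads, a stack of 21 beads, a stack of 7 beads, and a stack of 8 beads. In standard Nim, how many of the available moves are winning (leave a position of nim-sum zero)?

1

Nim-sum: 3 ^ 21 ^ 7 ^ 8 = 25.
The overall nim-sum is X = 25. A stack of size p has a winning move iff p XOR X < p (reduce it to p XOR X).
  3: 3 XOR 25 = 26 ≥ 3 — no move.
  21: 21 XOR 25 = 12 < 21 — winning move (to 12).
  7: 7 XOR 25 = 30 ≥ 7 — no move.
  8: 8 XOR 25 = 17 ≥ 8 — no move.
That gives 1 winning move.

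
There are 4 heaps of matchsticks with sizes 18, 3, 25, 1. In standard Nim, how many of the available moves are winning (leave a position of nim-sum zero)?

1

Nim-sum: 18 ⊕ 3 ⊕ 25 ⊕ 1 = 9.
The overall nim-sum is X = 9. A heap of size p has a winning move iff p XOR X < p (reduce it to p XOR X).
  18: 18 XOR 9 = 27 ≥ 18 — no move.
  3: 3 XOR 9 = 10 ≥ 3 — no move.
  25: 25 XOR 9 = 16 < 25 — winning move (to 16).
  1: 1 XOR 9 = 8 ≥ 1 — no move.
That gives 1 winning move.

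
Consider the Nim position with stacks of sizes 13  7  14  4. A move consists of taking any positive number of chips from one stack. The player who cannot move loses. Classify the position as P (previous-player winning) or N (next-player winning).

Nim-sum: 13 ^ 7 ^ 14 ^ 4 = 0.
The nim-sum is 0, so this is a P-position: the player to move is in a losing position under optimal play.

P-position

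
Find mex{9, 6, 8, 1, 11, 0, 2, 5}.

3

The values 0, 1, 2 are all present; 3 is the first non-negative integer missing from the set.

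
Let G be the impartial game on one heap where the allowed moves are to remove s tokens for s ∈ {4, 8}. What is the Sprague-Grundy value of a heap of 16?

1

Grundy values for subtraction set {4, 8}:
k:     0  1  2  3  4  5  6  7  8  9 10 11 12 13 14 15 16
g(k):  0  0  0  0  1  1  1  1  2  2  2  2  0  0  0  0  1
So g(16) = 1.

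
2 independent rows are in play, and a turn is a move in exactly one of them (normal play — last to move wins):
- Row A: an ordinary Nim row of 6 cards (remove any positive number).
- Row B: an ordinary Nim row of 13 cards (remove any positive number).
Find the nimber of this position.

11

Row A is a plain Nim row of size 6, so its Grundy value is 6.
Row B is a plain Nim row of size 13, so its Grundy value is 13.
The value of a disjunctive sum is the nim-sum of the parts.
Combined value = 6 XOR 13 = 11.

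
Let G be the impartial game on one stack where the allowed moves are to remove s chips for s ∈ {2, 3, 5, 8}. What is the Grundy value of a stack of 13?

Compute g(0), g(1), … for moves {2, 3, 5, 8}:
k:     0  1  2  3  4  5  6  7  8  9 10 11 12 13
g(k):  0  0  1  1  2  2  3  0  4  1  3  0  4  1
So g(13) = 1.

1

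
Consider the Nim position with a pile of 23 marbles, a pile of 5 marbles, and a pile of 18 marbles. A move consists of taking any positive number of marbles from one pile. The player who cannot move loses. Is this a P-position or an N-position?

Compute the nim-sum pairwise:
23 ⊕ 5 = 18
18 ⊕ 18 = 0
The nim-sum is 0, so this is a P-position: the player to move is in a losing position under optimal play.

P-position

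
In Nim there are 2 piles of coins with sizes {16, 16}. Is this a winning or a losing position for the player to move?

Losing position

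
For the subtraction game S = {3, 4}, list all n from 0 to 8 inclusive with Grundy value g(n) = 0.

0, 1, 2, 7, 8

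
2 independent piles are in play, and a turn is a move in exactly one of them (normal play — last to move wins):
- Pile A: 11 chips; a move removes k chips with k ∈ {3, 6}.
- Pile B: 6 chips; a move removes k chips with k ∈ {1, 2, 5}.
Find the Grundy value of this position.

Build the Grundy sequence for pile A with g(k) = mex{g(k−s) : s ∈ {3, 6}, s ≤ k}:
k:     0  1  2  3  4  5  6  7  8  9 10 11
g(k):  0  0  0  1  1  1  2  2  2  0  0  0
So g(11) = 0.
Build the Grundy sequence for pile B with g(k) = mex{g(k−s) : s ∈ {1, 2, 5}, s ≤ k}:
k:     0  1  2  3  4  5  6
g(k):  0  1  2  0  1  2  0
So g(6) = 0.
By the Sprague-Grundy theorem, the Grundy value of a sum of independent games is the XOR of the component values.
Combined value = 0 ⊕ 0 = 0.

0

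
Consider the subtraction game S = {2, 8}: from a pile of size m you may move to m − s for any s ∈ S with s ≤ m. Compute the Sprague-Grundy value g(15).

0

Grundy values for subtraction set {2, 8}:
k:     0  1  2  3  4  5  6  7  8  9 10 11 12 13 14 15
g(k):  0  0  1  1  0  0  1  1  2  2  0  0  1  1  0  0
So g(15) = 0.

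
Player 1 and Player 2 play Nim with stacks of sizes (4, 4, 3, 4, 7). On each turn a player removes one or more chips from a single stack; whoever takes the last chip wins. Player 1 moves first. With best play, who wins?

Player 2 wins

Bitwise XOR of the heap sizes:
  100  (4)
  100  (4)
  011  (3)
  100  (4)
  111  (7)
  ---
  000  (0)
The nim-sum is 0, so this is a P-position: the player to move is in a losing position under optimal play; Player 1 is about to move from it and so loses — Player 2 wins.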